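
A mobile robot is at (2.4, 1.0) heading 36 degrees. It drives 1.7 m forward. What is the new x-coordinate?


x_new = x0 + d*cos(theta)
= 2.4 + 1.7*cos(36)
= 2.4 + 1.3753
= 3.7753


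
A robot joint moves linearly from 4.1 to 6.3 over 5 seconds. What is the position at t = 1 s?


s = t/T = 1/5 = 0.2
p(t) = p0 + (pf-p0)*s
= 4.1 + (6.3 - 4.1) * 0.2
= 4.54


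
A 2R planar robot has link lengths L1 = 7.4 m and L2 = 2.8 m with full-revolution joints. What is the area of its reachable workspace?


r_max = L1 + L2 = 10.2 m
r_min = |L1 - L2| = 4.6 m
Area = pi*(r_max^2 - r_min^2)
= pi*(104.04 - 21.16)
= pi * 82.88
= 260.3752 m^2


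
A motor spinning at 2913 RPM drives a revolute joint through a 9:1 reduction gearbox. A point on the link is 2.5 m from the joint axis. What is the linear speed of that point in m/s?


omega_motor = 2913 * 2*pi/60 = 305.0486 rad/s
omega_joint = omega_motor / 9 = 33.8943 rad/s
v = omega_joint * r = 33.8943 * 2.5
= 84.7357 m/s


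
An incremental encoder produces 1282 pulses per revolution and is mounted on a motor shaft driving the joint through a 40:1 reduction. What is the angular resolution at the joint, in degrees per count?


counts per rev = 1282
effective counts at joint = 1282 * 40 = 51280
resolution = 360 / 51280
= 0.007 deg/count


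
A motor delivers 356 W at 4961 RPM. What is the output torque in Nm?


omega = 4961 * 2*pi/60 = 519.5147 rad/s
tau = P / omega = 356 / 519.5147
= 0.6853 Nm


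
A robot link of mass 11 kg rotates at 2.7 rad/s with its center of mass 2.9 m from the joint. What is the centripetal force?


F = m * omega^2 * r
= 11 * 2.7^2 * 2.9
= 11 * 7.29 * 2.9
= 232.551 N


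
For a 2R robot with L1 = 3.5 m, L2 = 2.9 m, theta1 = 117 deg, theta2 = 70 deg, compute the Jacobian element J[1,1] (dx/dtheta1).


J[1,1] = -L1*sin(t1) - L2*sin(t1+t2)
= -3.5*sin(117) - 2.9*sin(187)
= -2.7651


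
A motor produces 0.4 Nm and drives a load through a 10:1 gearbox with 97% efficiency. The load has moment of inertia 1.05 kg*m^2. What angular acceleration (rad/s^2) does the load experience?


tau_out = tau_motor * N * eta
= 0.4 * 10 * 0.97 = 3.88 Nm
alpha = tau_out / I = 3.88 / 1.05
= 3.6952 rad/s^2


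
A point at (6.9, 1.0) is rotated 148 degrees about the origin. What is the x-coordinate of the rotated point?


x' = x*cos(theta) - y*sin(theta)
cos(148 deg) = -0.848, sin(148 deg) = 0.5299
x' = 6.9 * -0.848 - 1.0 * 0.5299
= -5.8515 - 0.5299
= -6.3815


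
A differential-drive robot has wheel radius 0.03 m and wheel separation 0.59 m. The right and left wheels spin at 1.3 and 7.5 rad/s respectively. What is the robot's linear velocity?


vR = r*wR = 0.03*1.3 = 0.039 m/s
vL = r*wL = 0.03*7.5 = 0.225 m/s
v = (vR+vL)/2 = 0.132 m/s
omega = (vR-vL)/L = -0.3153 rad/s
linear velocity = 0.132 m/s


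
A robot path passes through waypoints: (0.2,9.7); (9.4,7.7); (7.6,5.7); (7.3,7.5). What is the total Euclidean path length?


Segment lengths:
  seg1 = sqrt((9.2)^2 + (-2.0)^2) = 9.4149
  seg2 = sqrt((-1.8)^2 + (-2.0)^2) = 2.6907
  seg3 = sqrt((-0.3)^2 + (1.8)^2) = 1.8248
Total = 13.9304


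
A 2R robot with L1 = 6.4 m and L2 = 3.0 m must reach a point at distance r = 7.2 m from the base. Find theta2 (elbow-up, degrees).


cos(theta2) = (r^2 - L1^2 - L2^2) / (2*L1*L2)
cos(theta2) = (51.84 - 40.96 - 9.0) / 38.4
cos(theta2) = 0.048958
theta2 = 87.1938 degrees


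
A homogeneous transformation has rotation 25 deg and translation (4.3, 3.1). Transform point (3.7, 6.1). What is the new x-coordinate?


x' = cos(theta)*px - sin(theta)*py + tx
= 0.9063*3.7 - 0.4226*6.1 + 4.3
= 5.0754


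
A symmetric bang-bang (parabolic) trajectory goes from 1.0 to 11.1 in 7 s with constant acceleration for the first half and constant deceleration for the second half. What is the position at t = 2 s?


Symmetric rest-to-rest: each phase covers (pf-p0)/2 in time T/2. 0.5*a*(T/2)^2 = (pf-p0)/2 => a = 4*(pf-p0)/T^2
a = 4*(11.1-1.0)/7^2 = 0.8245
t = 2 is in the acceleration phase (t <= T/2).
p = p0 + 0.5*a*t^2 = 1.0 + 0.5*0.8245*2^2
= 2.649


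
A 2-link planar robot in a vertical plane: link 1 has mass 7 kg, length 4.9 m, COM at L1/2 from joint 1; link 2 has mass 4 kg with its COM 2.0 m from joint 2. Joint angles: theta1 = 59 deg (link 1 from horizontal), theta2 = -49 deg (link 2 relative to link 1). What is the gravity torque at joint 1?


Horizontal distance from joint 1 to link-1 COM:
  x_c1 = (L1/2)*cos(t1) = 2.45 * 0.515 = 1.2618 m
Horizontal distance from joint 1 to link-2 COM:
  x_c2 = L1*cos(t1) + Lc2*cos(t1+t2)
       = 4.9*0.515 + 2.0*0.9848 = 4.4933 m
tau1 = m1*g*x_c1 + m2*g*x_c2
     = 7*9.81*1.2618 + 4*9.81*4.4933
     = 86.6508 + 176.3172
     = 262.968 Nm


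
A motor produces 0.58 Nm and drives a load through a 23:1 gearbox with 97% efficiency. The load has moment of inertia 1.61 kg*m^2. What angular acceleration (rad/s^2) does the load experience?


tau_out = tau_motor * N * eta
= 0.58 * 23 * 0.97 = 12.9398 Nm
alpha = tau_out / I = 12.9398 / 1.61
= 8.0371 rad/s^2


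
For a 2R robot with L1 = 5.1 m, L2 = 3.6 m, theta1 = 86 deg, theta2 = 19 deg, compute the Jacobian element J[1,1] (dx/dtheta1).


J[1,1] = -L1*sin(t1) - L2*sin(t1+t2)
= -5.1*sin(86) - 3.6*sin(105)
= -8.5649


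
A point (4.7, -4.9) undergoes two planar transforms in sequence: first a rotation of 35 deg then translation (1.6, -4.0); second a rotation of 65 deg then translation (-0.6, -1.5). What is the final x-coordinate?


After transform 1:
x1 = cos(35)*4.7 - sin(35)*-4.9 + 1.6 = 8.2605
y1 = sin(35)*4.7 + cos(35)*-4.9 + -4.0 = -5.318
After transform 2:
x2 = cos(65)*8.2605 - sin(65)*-5.318 + -0.6
= 7.7108


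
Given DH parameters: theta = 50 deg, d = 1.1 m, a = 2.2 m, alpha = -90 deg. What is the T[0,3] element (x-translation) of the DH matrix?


T[0,3] = a * cos(theta)
= 2.2 * cos(50 deg)
= 2.2 * 0.6428
= 1.4141


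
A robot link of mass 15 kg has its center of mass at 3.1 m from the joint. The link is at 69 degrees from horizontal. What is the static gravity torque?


tau = m*g*L*cos(angle)
= 15 * 9.81 * 3.1 * cos(69 deg)
= 15 * 9.81 * 3.1 * 0.3584
= 163.4749 Nm


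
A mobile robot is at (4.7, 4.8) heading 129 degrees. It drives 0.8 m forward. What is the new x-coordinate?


x_new = x0 + d*cos(theta)
= 4.7 + 0.8*cos(129)
= 4.7 + -0.5035
= 4.1965


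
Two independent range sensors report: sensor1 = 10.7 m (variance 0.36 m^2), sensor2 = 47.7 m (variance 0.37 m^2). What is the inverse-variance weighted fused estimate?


w1 = (1/var1) / (1/var1 + 1/var2)
   = 2.7778 / (2.7778 + 2.7027) = 0.5068
w2 = 1 - w1 = 0.4932
fused = w1*s1 + w2*s2 = 5.4233 + 23.5233
= 28.9466 m


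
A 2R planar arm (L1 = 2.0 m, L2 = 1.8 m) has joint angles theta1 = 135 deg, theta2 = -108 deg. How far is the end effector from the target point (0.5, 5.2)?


End effector via forward kinematics:
x = L1*cos(t1) + L2*cos(t1+t2) = 0.1896
y = L1*sin(t1) + L2*sin(t1+t2) = 2.2314
Distance to target:
d = sqrt((0.5 - 0.1896)^2 + (5.2 - 2.2314)^2)
= sqrt(0.0963 + 8.8126)
= 2.9848 m


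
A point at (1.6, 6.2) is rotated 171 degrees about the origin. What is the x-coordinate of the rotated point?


x' = x*cos(theta) - y*sin(theta)
cos(171 deg) = -0.9877, sin(171 deg) = 0.1564
x' = 1.6 * -0.9877 - 6.2 * 0.1564
= -1.5803 - 0.9699
= -2.5502


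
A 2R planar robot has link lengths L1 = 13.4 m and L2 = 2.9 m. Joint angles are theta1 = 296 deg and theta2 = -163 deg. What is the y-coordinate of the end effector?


Convert angles to radians: theta1 = 5.1662, theta2 = -2.8449
y = L1*sin(theta1) + L2*sin(theta1+theta2)
y = -12.0438 + 2.1209
y = -9.9229


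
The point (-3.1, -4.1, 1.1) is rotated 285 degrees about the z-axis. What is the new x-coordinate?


Rotation about z-axis: x' = x*cos(theta) - y*sin(theta)
= -3.1 * 0.2588 - -4.1 * -0.9659
= -4.7626


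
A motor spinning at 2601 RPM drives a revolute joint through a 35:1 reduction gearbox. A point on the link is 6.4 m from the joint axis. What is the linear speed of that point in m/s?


omega_motor = 2601 * 2*pi/60 = 272.3761 rad/s
omega_joint = omega_motor / 35 = 7.7822 rad/s
v = omega_joint * r = 7.7822 * 6.4
= 49.8059 m/s


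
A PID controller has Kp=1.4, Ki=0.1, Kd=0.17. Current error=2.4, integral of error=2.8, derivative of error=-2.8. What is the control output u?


u = Kp*e + Ki*int(e) + Kd*de/dt
= 1.4*2.4 + 0.1*2.8 + 0.17*(-2.8)
= 3.36 + 0.28 + -0.476
= 3.164


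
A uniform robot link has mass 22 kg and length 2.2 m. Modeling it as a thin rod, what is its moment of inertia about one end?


I = (1/3) * m * L^2
= (1/3) * 22 * 2.2^2
= 0.333333 * 22 * 4.84
= 35.4933 kg*m^2


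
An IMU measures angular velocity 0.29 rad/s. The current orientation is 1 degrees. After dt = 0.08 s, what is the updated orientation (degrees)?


delta_theta = w * dt = 0.29 * 0.08 = 0.0232 rad
= 1.3293 deg
theta_new = 1 + 1.3293 = 2.3293 deg


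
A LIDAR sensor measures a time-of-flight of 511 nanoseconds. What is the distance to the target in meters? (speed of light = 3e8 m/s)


tof = 511 ns = 5.11e-07 s
dist = c * tof / 2
= 3e8 * 5.11e-07 / 2
= 76.65 m


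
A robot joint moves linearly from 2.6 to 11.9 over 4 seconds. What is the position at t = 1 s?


s = t/T = 1/4 = 0.25
p(t) = p0 + (pf-p0)*s
= 2.6 + (11.9 - 2.6) * 0.25
= 4.925


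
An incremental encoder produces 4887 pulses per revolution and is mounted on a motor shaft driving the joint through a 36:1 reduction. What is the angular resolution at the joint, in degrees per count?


counts per rev = 4887
effective counts at joint = 4887 * 36 = 175932
resolution = 360 / 175932
= 0.002 deg/count


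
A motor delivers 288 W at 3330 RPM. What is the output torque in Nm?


omega = 3330 * 2*pi/60 = 348.7168 rad/s
tau = P / omega = 288 / 348.7168
= 0.8259 Nm


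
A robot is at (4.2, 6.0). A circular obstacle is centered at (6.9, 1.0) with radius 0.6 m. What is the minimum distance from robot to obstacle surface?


center_dist = sqrt((4.2-6.9)^2 + (6.0-1.0)^2)
= sqrt(7.29 + 25.0)
= 5.6824
min_dist = center_dist - radius = 5.6824 - 0.6 = 5.0824 m


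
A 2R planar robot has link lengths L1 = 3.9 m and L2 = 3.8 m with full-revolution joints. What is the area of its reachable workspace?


r_max = L1 + L2 = 7.7 m
r_min = |L1 - L2| = 0.1 m
Area = pi*(r_max^2 - r_min^2)
= pi*(59.29 - 0.01)
= pi * 59.28
= 186.2336 m^2


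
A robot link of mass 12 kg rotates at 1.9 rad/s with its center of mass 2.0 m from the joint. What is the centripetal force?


F = m * omega^2 * r
= 12 * 1.9^2 * 2.0
= 12 * 3.61 * 2.0
= 86.64 N


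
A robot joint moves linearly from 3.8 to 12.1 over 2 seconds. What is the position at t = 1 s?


s = t/T = 1/2 = 0.5
p(t) = p0 + (pf-p0)*s
= 3.8 + (12.1 - 3.8) * 0.5
= 7.95


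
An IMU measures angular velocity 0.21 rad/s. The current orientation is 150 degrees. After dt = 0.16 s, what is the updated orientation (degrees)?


delta_theta = w * dt = 0.21 * 0.16 = 0.0336 rad
= 1.9251 deg
theta_new = 150 + 1.9251 = 151.9251 deg


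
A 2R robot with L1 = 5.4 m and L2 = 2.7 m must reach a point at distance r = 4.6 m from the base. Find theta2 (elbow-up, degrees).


cos(theta2) = (r^2 - L1^2 - L2^2) / (2*L1*L2)
cos(theta2) = (21.16 - 29.16 - 7.29) / 29.16
cos(theta2) = -0.524348
theta2 = 121.6244 degrees


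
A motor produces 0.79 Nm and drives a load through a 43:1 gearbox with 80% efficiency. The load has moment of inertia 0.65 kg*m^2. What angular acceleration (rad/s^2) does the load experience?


tau_out = tau_motor * N * eta
= 0.79 * 43 * 0.8 = 27.176 Nm
alpha = tau_out / I = 27.176 / 0.65
= 41.8092 rad/s^2


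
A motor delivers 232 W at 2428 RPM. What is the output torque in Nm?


omega = 2428 * 2*pi/60 = 254.2596 rad/s
tau = P / omega = 232 / 254.2596
= 0.9125 Nm


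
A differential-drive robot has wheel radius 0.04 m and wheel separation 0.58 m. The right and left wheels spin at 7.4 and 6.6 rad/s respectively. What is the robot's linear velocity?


vR = r*wR = 0.04*7.4 = 0.296 m/s
vL = r*wL = 0.04*6.6 = 0.264 m/s
v = (vR+vL)/2 = 0.28 m/s
omega = (vR-vL)/L = 0.0552 rad/s
linear velocity = 0.28 m/s


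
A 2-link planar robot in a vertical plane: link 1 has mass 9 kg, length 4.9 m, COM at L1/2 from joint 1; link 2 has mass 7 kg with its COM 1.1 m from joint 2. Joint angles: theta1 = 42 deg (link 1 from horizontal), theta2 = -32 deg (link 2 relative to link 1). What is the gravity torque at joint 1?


Horizontal distance from joint 1 to link-1 COM:
  x_c1 = (L1/2)*cos(t1) = 2.45 * 0.7431 = 1.8207 m
Horizontal distance from joint 1 to link-2 COM:
  x_c2 = L1*cos(t1) + Lc2*cos(t1+t2)
       = 4.9*0.7431 + 1.1*0.9848 = 4.7247 m
tau1 = m1*g*x_c1 + m2*g*x_c2
     = 9*9.81*1.8207 + 7*9.81*4.7247
     = 160.75 + 324.445
     = 485.1951 Nm


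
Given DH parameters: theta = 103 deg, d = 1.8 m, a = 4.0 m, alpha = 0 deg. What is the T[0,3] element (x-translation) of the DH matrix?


T[0,3] = a * cos(theta)
= 4.0 * cos(103 deg)
= 4.0 * -0.225
= -0.8998


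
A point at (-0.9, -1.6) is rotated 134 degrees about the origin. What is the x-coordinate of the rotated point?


x' = x*cos(theta) - y*sin(theta)
cos(134 deg) = -0.6947, sin(134 deg) = 0.7193
x' = -0.9 * -0.6947 - -1.6 * 0.7193
= 0.6252 - -1.1509
= 1.7761


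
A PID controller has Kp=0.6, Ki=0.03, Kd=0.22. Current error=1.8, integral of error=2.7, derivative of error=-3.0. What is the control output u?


u = Kp*e + Ki*int(e) + Kd*de/dt
= 0.6*1.8 + 0.03*2.7 + 0.22*(-3.0)
= 1.08 + 0.081 + -0.66
= 0.501


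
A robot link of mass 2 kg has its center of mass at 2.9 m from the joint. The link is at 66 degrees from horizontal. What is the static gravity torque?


tau = m*g*L*cos(angle)
= 2 * 9.81 * 2.9 * cos(66 deg)
= 2 * 9.81 * 2.9 * 0.4067
= 23.1425 Nm


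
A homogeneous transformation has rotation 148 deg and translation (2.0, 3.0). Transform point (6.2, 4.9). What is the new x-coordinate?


x' = cos(theta)*px - sin(theta)*py + tx
= -0.848*6.2 - 0.5299*4.9 + 2.0
= -5.8545


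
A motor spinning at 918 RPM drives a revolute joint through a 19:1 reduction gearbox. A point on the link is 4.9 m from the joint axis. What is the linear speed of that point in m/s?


omega_motor = 918 * 2*pi/60 = 96.1327 rad/s
omega_joint = omega_motor / 19 = 5.0596 rad/s
v = omega_joint * r = 5.0596 * 4.9
= 24.7921 m/s


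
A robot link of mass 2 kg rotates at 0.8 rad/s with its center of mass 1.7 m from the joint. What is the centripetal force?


F = m * omega^2 * r
= 2 * 0.8^2 * 1.7
= 2 * 0.64 * 1.7
= 2.176 N


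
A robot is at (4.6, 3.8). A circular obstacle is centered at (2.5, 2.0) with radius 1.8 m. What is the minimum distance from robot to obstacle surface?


center_dist = sqrt((4.6-2.5)^2 + (3.8-2.0)^2)
= sqrt(4.41 + 3.24)
= 2.7659
min_dist = center_dist - radius = 2.7659 - 1.8 = 0.9659 m


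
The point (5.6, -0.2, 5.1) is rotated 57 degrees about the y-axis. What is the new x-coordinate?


Rotation about y-axis: x' = x*cos(theta) + z*sin(theta)
= 5.6 * 0.5446 + 5.1 * 0.8387
= 7.3272


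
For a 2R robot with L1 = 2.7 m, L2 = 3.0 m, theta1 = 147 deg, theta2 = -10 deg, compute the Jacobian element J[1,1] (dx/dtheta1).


J[1,1] = -L1*sin(t1) - L2*sin(t1+t2)
= -2.7*sin(147) - 3.0*sin(137)
= -3.5165


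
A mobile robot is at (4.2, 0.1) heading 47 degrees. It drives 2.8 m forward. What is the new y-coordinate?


y_new = y0 + d*sin(theta)
= 0.1 + 2.8*sin(47)
= 0.1 + 2.0478
= 2.1478


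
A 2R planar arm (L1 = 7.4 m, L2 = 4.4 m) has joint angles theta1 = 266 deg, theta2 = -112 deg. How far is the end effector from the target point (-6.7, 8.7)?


End effector via forward kinematics:
x = L1*cos(t1) + L2*cos(t1+t2) = -4.4709
y = L1*sin(t1) + L2*sin(t1+t2) = -5.4531
Distance to target:
d = sqrt((-6.7 - -4.4709)^2 + (8.7 - -5.4531)^2)
= sqrt(4.9689 + 200.3114)
= 14.3276 m


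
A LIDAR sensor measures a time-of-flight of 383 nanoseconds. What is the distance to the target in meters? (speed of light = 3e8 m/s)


tof = 383 ns = 3.83e-07 s
dist = c * tof / 2
= 3e8 * 3.83e-07 / 2
= 57.45 m


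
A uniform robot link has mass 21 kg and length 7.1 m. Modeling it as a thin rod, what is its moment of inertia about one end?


I = (1/3) * m * L^2
= (1/3) * 21 * 7.1^2
= 0.333333 * 21 * 50.41
= 352.87 kg*m^2


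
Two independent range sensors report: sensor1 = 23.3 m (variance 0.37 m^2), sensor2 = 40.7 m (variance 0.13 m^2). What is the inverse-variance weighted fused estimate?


w1 = (1/var1) / (1/var1 + 1/var2)
   = 2.7027 / (2.7027 + 7.6923) = 0.26
w2 = 1 - w1 = 0.74
fused = w1*s1 + w2*s2 = 6.058 + 30.118
= 36.176 m


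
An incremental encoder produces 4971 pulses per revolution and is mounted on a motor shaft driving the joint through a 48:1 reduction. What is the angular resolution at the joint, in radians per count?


counts per rev = 4971
effective counts at joint = 4971 * 48 = 238608
resolution = 2*pi / 238608
= 2.6333e-05 rad/count


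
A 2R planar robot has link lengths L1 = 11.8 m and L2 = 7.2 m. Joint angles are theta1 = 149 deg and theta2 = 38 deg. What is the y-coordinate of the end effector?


Convert angles to radians: theta1 = 2.6005, theta2 = 0.6632
y = L1*sin(theta1) + L2*sin(theta1+theta2)
y = 6.0774 + -0.8775
y = 5.2


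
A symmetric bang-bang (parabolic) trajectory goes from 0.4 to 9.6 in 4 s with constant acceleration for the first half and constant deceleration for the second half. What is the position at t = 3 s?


Symmetric rest-to-rest: each phase covers (pf-p0)/2 in time T/2. 0.5*a*(T/2)^2 = (pf-p0)/2 => a = 4*(pf-p0)/T^2
a = 4*(9.6-0.4)/4^2 = 2.3
t = 3 is in the deceleration phase (t > T/2).
p = pf - 0.5*a*(T-t)^2 = 9.6 - 0.5*2.3*1^2
= 8.45


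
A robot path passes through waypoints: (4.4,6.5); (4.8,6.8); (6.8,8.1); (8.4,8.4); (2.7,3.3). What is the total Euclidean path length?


Segment lengths:
  seg1 = sqrt((0.4)^2 + (0.3)^2) = 0.5
  seg2 = sqrt((2.0)^2 + (1.3)^2) = 2.3854
  seg3 = sqrt((1.6)^2 + (0.3)^2) = 1.6279
  seg4 = sqrt((-5.7)^2 + (-5.1)^2) = 7.6485
Total = 12.1618


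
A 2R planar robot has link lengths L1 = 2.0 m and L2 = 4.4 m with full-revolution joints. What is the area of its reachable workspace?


r_max = L1 + L2 = 6.4 m
r_min = |L1 - L2| = 2.4 m
Area = pi*(r_max^2 - r_min^2)
= pi*(40.96 - 5.76)
= pi * 35.2
= 110.5841 m^2


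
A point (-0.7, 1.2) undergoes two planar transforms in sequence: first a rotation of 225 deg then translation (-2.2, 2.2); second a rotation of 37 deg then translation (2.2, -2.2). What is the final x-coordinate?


After transform 1:
x1 = cos(225)*-0.7 - sin(225)*1.2 + -2.2 = -0.8565
y1 = sin(225)*-0.7 + cos(225)*1.2 + 2.2 = 1.8464
After transform 2:
x2 = cos(37)*-0.8565 - sin(37)*1.8464 + 2.2
= 0.4048


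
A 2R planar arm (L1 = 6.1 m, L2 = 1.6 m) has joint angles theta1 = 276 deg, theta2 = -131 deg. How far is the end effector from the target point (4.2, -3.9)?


End effector via forward kinematics:
x = L1*cos(t1) + L2*cos(t1+t2) = -0.673
y = L1*sin(t1) + L2*sin(t1+t2) = -5.1489
Distance to target:
d = sqrt((4.2 - -0.673)^2 + (-3.9 - -5.1489)^2)
= sqrt(23.7463 + 1.5597)
= 5.0305 m


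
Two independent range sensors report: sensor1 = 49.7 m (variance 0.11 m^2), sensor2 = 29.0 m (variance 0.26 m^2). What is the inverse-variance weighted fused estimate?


w1 = (1/var1) / (1/var1 + 1/var2)
   = 9.0909 / (9.0909 + 3.8462) = 0.7027
w2 = 1 - w1 = 0.2973
fused = w1*s1 + w2*s2 = 34.9243 + 8.6216
= 43.5459 m


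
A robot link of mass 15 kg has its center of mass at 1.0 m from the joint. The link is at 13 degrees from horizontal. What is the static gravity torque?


tau = m*g*L*cos(angle)
= 15 * 9.81 * 1.0 * cos(13 deg)
= 15 * 9.81 * 1.0 * 0.9744
= 143.3786 Nm


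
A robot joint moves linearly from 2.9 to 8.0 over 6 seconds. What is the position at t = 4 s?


s = t/T = 4/6 = 0.6667
p(t) = p0 + (pf-p0)*s
= 2.9 + (8.0 - 2.9) * 0.6667
= 6.3


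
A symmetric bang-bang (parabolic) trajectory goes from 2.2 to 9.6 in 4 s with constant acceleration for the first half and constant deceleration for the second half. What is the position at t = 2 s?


Symmetric rest-to-rest: each phase covers (pf-p0)/2 in time T/2. 0.5*a*(T/2)^2 = (pf-p0)/2 => a = 4*(pf-p0)/T^2
a = 4*(9.6-2.2)/4^2 = 1.85
t = 2 is in the acceleration phase (t <= T/2).
p = p0 + 0.5*a*t^2 = 2.2 + 0.5*1.85*2^2
= 5.9


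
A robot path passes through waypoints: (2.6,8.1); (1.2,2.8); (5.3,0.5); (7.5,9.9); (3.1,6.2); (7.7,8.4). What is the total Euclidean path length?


Segment lengths:
  seg1 = sqrt((-1.4)^2 + (-5.3)^2) = 5.4818
  seg2 = sqrt((4.1)^2 + (-2.3)^2) = 4.7011
  seg3 = sqrt((2.2)^2 + (9.4)^2) = 9.654
  seg4 = sqrt((-4.4)^2 + (-3.7)^2) = 5.7489
  seg5 = sqrt((4.6)^2 + (2.2)^2) = 5.099
Total = 30.6848


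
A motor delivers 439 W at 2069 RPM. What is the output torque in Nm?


omega = 2069 * 2*pi/60 = 216.6652 rad/s
tau = P / omega = 439 / 216.6652
= 2.0262 Nm


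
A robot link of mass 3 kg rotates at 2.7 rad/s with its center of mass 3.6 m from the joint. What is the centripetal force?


F = m * omega^2 * r
= 3 * 2.7^2 * 3.6
= 3 * 7.29 * 3.6
= 78.732 N


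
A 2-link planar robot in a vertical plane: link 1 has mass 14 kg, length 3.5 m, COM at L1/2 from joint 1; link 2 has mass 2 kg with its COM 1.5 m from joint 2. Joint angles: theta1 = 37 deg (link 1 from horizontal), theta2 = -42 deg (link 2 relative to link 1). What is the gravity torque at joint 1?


Horizontal distance from joint 1 to link-1 COM:
  x_c1 = (L1/2)*cos(t1) = 1.75 * 0.7986 = 1.3976 m
Horizontal distance from joint 1 to link-2 COM:
  x_c2 = L1*cos(t1) + Lc2*cos(t1+t2)
       = 3.5*0.7986 + 1.5*0.9962 = 4.2895 m
tau1 = m1*g*x_c1 + m2*g*x_c2
     = 14*9.81*1.3976 + 2*9.81*4.2895
     = 191.9481 + 84.1603
     = 276.1084 Nm


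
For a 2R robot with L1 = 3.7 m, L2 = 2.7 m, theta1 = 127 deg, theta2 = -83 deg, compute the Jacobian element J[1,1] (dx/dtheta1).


J[1,1] = -L1*sin(t1) - L2*sin(t1+t2)
= -3.7*sin(127) - 2.7*sin(44)
= -4.8305


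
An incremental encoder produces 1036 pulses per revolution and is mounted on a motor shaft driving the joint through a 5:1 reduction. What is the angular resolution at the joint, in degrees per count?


counts per rev = 1036
effective counts at joint = 1036 * 5 = 5180
resolution = 360 / 5180
= 0.0695 deg/count


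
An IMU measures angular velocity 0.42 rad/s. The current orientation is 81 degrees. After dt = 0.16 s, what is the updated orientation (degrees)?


delta_theta = w * dt = 0.42 * 0.16 = 0.0672 rad
= 3.8503 deg
theta_new = 81 + 3.8503 = 84.8503 deg


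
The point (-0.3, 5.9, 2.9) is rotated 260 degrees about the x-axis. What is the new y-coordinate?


Rotation about x-axis: y' = y*cos(theta) - z*sin(theta)
= 5.9 * -0.1736 - 2.9 * -0.9848
= 1.8314


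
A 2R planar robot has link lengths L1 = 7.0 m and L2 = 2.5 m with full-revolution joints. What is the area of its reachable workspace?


r_max = L1 + L2 = 9.5 m
r_min = |L1 - L2| = 4.5 m
Area = pi*(r_max^2 - r_min^2)
= pi*(90.25 - 20.25)
= pi * 70.0
= 219.9115 m^2


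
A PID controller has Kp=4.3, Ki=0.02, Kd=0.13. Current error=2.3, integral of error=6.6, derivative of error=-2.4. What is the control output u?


u = Kp*e + Ki*int(e) + Kd*de/dt
= 4.3*2.3 + 0.02*6.6 + 0.13*(-2.4)
= 9.89 + 0.132 + -0.312
= 9.71


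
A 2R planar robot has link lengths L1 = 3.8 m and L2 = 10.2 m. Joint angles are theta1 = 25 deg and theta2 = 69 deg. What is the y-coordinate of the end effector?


Convert angles to radians: theta1 = 0.4363, theta2 = 1.2043
y = L1*sin(theta1) + L2*sin(theta1+theta2)
y = 1.6059 + 10.1752
y = 11.7811


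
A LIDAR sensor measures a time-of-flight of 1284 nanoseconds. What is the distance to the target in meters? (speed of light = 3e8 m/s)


tof = 1284 ns = 1.284e-06 s
dist = c * tof / 2
= 3e8 * 1.284e-06 / 2
= 192.6 m


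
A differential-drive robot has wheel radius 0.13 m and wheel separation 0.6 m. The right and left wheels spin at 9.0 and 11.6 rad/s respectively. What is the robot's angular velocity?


vR = r*wR = 0.13*9.0 = 1.17 m/s
vL = r*wL = 0.13*11.6 = 1.508 m/s
v = (vR+vL)/2 = 1.339 m/s
omega = (vR-vL)/L = -0.5633 rad/s
angular velocity = -0.5633 rad/s


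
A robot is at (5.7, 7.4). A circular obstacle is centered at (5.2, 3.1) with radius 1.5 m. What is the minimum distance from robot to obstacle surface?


center_dist = sqrt((5.7-5.2)^2 + (7.4-3.1)^2)
= sqrt(0.25 + 18.49)
= 4.329
min_dist = center_dist - radius = 4.329 - 1.5 = 2.829 m


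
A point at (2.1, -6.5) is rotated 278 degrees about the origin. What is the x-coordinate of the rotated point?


x' = x*cos(theta) - y*sin(theta)
cos(278 deg) = 0.1392, sin(278 deg) = -0.9903
x' = 2.1 * 0.1392 - -6.5 * -0.9903
= 0.2923 - 6.4367
= -6.1445


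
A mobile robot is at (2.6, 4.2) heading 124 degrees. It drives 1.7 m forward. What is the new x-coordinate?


x_new = x0 + d*cos(theta)
= 2.6 + 1.7*cos(124)
= 2.6 + -0.9506
= 1.6494


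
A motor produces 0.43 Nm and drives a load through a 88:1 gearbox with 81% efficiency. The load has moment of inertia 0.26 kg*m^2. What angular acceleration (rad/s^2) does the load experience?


tau_out = tau_motor * N * eta
= 0.43 * 88 * 0.81 = 30.6504 Nm
alpha = tau_out / I = 30.6504 / 0.26
= 117.8862 rad/s^2


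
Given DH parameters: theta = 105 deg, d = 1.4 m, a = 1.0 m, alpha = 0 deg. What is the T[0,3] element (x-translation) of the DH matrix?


T[0,3] = a * cos(theta)
= 1.0 * cos(105 deg)
= 1.0 * -0.2588
= -0.2588


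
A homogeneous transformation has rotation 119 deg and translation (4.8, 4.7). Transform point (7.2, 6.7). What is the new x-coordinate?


x' = cos(theta)*px - sin(theta)*py + tx
= -0.4848*7.2 - 0.8746*6.7 + 4.8
= -4.5506


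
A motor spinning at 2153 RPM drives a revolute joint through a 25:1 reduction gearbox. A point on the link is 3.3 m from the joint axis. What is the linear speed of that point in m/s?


omega_motor = 2153 * 2*pi/60 = 225.4616 rad/s
omega_joint = omega_motor / 25 = 9.0185 rad/s
v = omega_joint * r = 9.0185 * 3.3
= 29.7609 m/s


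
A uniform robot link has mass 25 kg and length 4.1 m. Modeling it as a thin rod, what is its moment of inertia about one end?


I = (1/3) * m * L^2
= (1/3) * 25 * 4.1^2
= 0.333333 * 25 * 16.81
= 140.0833 kg*m^2


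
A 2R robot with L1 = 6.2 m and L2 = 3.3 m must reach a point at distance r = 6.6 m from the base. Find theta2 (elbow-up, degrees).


cos(theta2) = (r^2 - L1^2 - L2^2) / (2*L1*L2)
cos(theta2) = (43.56 - 38.44 - 10.89) / 40.92
cos(theta2) = -0.141007
theta2 = 98.1061 degrees


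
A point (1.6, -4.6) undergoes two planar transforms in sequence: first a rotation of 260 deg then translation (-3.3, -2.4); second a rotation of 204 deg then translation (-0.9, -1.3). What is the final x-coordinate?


After transform 1:
x1 = cos(260)*1.6 - sin(260)*-4.6 + -3.3 = -8.108
y1 = sin(260)*1.6 + cos(260)*-4.6 + -2.4 = -3.1769
After transform 2:
x2 = cos(204)*-8.108 - sin(204)*-3.1769 + -0.9
= 5.2148


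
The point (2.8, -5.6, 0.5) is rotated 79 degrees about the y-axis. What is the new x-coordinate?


Rotation about y-axis: x' = x*cos(theta) + z*sin(theta)
= 2.8 * 0.1908 + 0.5 * 0.9816
= 1.0251


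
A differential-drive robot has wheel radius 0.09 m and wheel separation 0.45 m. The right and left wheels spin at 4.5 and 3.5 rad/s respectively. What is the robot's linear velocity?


vR = r*wR = 0.09*4.5 = 0.405 m/s
vL = r*wL = 0.09*3.5 = 0.315 m/s
v = (vR+vL)/2 = 0.36 m/s
omega = (vR-vL)/L = 0.2 rad/s
linear velocity = 0.36 m/s


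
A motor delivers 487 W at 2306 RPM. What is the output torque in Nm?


omega = 2306 * 2*pi/60 = 241.4838 rad/s
tau = P / omega = 487 / 241.4838
= 2.0167 Nm


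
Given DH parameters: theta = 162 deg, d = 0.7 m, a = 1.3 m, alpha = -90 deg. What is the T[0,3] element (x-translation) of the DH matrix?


T[0,3] = a * cos(theta)
= 1.3 * cos(162 deg)
= 1.3 * -0.9511
= -1.2364


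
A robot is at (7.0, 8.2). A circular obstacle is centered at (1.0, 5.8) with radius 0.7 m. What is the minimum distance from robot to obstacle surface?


center_dist = sqrt((7.0-1.0)^2 + (8.2-5.8)^2)
= sqrt(36.0 + 5.76)
= 6.4622
min_dist = center_dist - radius = 6.4622 - 0.7 = 5.7622 m


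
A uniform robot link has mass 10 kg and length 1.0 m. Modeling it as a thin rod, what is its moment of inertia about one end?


I = (1/3) * m * L^2
= (1/3) * 10 * 1.0^2
= 0.333333 * 10 * 1.0
= 3.3333 kg*m^2


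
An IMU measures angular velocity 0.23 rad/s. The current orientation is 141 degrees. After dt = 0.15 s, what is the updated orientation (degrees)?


delta_theta = w * dt = 0.23 * 0.15 = 0.0345 rad
= 1.9767 deg
theta_new = 141 + 1.9767 = 142.9767 deg


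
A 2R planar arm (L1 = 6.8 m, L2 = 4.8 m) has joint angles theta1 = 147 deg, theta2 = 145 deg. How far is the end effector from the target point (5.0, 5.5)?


End effector via forward kinematics:
x = L1*cos(t1) + L2*cos(t1+t2) = -3.9048
y = L1*sin(t1) + L2*sin(t1+t2) = -0.7469
Distance to target:
d = sqrt((5.0 - -3.9048)^2 + (5.5 - -0.7469)^2)
= sqrt(79.2963 + 39.0242)
= 10.8775 m


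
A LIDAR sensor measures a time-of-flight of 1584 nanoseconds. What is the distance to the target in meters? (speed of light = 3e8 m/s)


tof = 1584 ns = 1.584e-06 s
dist = c * tof / 2
= 3e8 * 1.584e-06 / 2
= 237.6 m


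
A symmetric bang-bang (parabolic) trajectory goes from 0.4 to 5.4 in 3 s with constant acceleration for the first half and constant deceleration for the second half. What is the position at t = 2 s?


Symmetric rest-to-rest: each phase covers (pf-p0)/2 in time T/2. 0.5*a*(T/2)^2 = (pf-p0)/2 => a = 4*(pf-p0)/T^2
a = 4*(5.4-0.4)/3^2 = 2.2222
t = 2 is in the deceleration phase (t > T/2).
p = pf - 0.5*a*(T-t)^2 = 5.4 - 0.5*2.2222*1^2
= 4.2889


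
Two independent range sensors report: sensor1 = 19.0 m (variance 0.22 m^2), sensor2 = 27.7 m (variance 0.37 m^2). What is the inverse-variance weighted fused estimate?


w1 = (1/var1) / (1/var1 + 1/var2)
   = 4.5455 / (4.5455 + 2.7027) = 0.6271
w2 = 1 - w1 = 0.3729
fused = w1*s1 + w2*s2 = 11.9153 + 10.3288
= 22.2441 m


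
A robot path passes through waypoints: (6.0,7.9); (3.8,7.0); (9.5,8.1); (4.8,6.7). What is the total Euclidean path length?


Segment lengths:
  seg1 = sqrt((-2.2)^2 + (-0.9)^2) = 2.377
  seg2 = sqrt((5.7)^2 + (1.1)^2) = 5.8052
  seg3 = sqrt((-4.7)^2 + (-1.4)^2) = 4.9041
Total = 13.0862


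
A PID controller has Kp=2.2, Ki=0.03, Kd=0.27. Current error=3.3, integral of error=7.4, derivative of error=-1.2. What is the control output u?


u = Kp*e + Ki*int(e) + Kd*de/dt
= 2.2*3.3 + 0.03*7.4 + 0.27*(-1.2)
= 7.26 + 0.222 + -0.324
= 7.158


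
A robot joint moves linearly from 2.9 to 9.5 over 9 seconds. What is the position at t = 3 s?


s = t/T = 3/9 = 0.3333
p(t) = p0 + (pf-p0)*s
= 2.9 + (9.5 - 2.9) * 0.3333
= 5.1


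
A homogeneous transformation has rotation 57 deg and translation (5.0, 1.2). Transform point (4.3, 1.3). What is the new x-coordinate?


x' = cos(theta)*px - sin(theta)*py + tx
= 0.5446*4.3 - 0.8387*1.3 + 5.0
= 6.2517


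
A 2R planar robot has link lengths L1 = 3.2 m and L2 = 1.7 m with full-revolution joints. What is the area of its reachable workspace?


r_max = L1 + L2 = 4.9 m
r_min = |L1 - L2| = 1.5 m
Area = pi*(r_max^2 - r_min^2)
= pi*(24.01 - 2.25)
= pi * 21.76
= 68.3611 m^2


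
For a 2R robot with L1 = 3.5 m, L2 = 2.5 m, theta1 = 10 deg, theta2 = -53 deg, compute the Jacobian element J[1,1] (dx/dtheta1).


J[1,1] = -L1*sin(t1) - L2*sin(t1+t2)
= -3.5*sin(10) - 2.5*sin(-43)
= 1.0972


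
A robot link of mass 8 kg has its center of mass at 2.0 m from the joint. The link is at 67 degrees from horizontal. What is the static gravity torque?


tau = m*g*L*cos(angle)
= 8 * 9.81 * 2.0 * cos(67 deg)
= 8 * 9.81 * 2.0 * 0.3907
= 61.3292 Nm


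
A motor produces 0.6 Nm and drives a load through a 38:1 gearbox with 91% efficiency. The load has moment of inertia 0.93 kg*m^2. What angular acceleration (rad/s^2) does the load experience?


tau_out = tau_motor * N * eta
= 0.6 * 38 * 0.91 = 20.748 Nm
alpha = tau_out / I = 20.748 / 0.93
= 22.3097 rad/s^2


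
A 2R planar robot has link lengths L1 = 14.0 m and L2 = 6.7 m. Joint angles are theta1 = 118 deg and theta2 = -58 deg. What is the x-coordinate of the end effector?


Convert angles to radians: theta1 = 2.0595, theta2 = -1.0123
x = L1*cos(theta1) + L2*cos(theta1+theta2)
x = -6.5726 + 3.35
x = -3.2226


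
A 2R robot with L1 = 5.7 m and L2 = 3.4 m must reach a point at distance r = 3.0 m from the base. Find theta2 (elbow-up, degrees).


cos(theta2) = (r^2 - L1^2 - L2^2) / (2*L1*L2)
cos(theta2) = (9.0 - 32.49 - 11.56) / 38.76
cos(theta2) = -0.904283
theta2 = 154.7269 degrees


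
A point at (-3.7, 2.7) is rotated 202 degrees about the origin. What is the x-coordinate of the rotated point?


x' = x*cos(theta) - y*sin(theta)
cos(202 deg) = -0.9272, sin(202 deg) = -0.3746
x' = -3.7 * -0.9272 - 2.7 * -0.3746
= 3.4306 - -1.0114
= 4.442


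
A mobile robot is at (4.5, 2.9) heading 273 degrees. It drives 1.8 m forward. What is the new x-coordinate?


x_new = x0 + d*cos(theta)
= 4.5 + 1.8*cos(273)
= 4.5 + 0.0942
= 4.5942


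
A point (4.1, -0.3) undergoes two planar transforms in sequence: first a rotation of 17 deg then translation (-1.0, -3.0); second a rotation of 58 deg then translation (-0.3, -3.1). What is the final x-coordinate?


After transform 1:
x1 = cos(17)*4.1 - sin(17)*-0.3 + -1.0 = 3.0086
y1 = sin(17)*4.1 + cos(17)*-0.3 + -3.0 = -2.0882
After transform 2:
x2 = cos(58)*3.0086 - sin(58)*-2.0882 + -0.3
= 3.0652


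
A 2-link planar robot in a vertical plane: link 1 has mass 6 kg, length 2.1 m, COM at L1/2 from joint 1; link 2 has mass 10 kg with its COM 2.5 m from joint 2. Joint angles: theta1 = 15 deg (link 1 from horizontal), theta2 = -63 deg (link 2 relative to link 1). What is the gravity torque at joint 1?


Horizontal distance from joint 1 to link-1 COM:
  x_c1 = (L1/2)*cos(t1) = 1.05 * 0.9659 = 1.0142 m
Horizontal distance from joint 1 to link-2 COM:
  x_c2 = L1*cos(t1) + Lc2*cos(t1+t2)
       = 2.1*0.9659 + 2.5*0.6691 = 3.7013 m
tau1 = m1*g*x_c1 + m2*g*x_c2
     = 6*9.81*1.0142 + 10*9.81*3.7013
     = 59.6971 + 363.0947
     = 422.7918 Nm


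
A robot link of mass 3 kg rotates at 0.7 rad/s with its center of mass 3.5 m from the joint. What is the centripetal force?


F = m * omega^2 * r
= 3 * 0.7^2 * 3.5
= 3 * 0.49 * 3.5
= 5.145 N


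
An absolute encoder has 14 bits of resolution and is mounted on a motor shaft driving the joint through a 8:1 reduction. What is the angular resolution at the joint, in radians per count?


counts = 2^14 = 16384
effective counts at joint = 16384 * 8 = 131072
resolution = 2*pi / 131072
= 4.7937e-05 rad/count


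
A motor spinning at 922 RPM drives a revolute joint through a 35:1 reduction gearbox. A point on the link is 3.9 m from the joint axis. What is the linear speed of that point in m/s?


omega_motor = 922 * 2*pi/60 = 96.5516 rad/s
omega_joint = omega_motor / 35 = 2.7586 rad/s
v = omega_joint * r = 2.7586 * 3.9
= 10.7586 m/s


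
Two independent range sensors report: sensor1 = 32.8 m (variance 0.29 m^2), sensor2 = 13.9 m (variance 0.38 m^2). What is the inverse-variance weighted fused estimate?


w1 = (1/var1) / (1/var1 + 1/var2)
   = 3.4483 / (3.4483 + 2.6316) = 0.5672
w2 = 1 - w1 = 0.4328
fused = w1*s1 + w2*s2 = 18.603 + 6.0164
= 24.6194 m


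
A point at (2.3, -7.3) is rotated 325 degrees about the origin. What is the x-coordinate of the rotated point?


x' = x*cos(theta) - y*sin(theta)
cos(325 deg) = 0.8192, sin(325 deg) = -0.5736
x' = 2.3 * 0.8192 - -7.3 * -0.5736
= 1.884 - 4.1871
= -2.3031


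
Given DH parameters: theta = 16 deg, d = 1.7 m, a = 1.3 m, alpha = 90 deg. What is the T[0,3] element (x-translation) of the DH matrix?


T[0,3] = a * cos(theta)
= 1.3 * cos(16 deg)
= 1.3 * 0.9613
= 1.2496


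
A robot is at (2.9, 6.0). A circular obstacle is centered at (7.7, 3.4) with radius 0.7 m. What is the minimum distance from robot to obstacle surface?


center_dist = sqrt((2.9-7.7)^2 + (6.0-3.4)^2)
= sqrt(23.04 + 6.76)
= 5.4589
min_dist = center_dist - radius = 5.4589 - 0.7 = 4.7589 m


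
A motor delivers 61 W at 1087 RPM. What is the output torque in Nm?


omega = 1087 * 2*pi/60 = 113.8304 rad/s
tau = P / omega = 61 / 113.8304
= 0.5359 Nm


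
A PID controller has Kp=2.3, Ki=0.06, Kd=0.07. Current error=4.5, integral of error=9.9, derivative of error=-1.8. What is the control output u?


u = Kp*e + Ki*int(e) + Kd*de/dt
= 2.3*4.5 + 0.06*9.9 + 0.07*(-1.8)
= 10.35 + 0.594 + -0.126
= 10.818


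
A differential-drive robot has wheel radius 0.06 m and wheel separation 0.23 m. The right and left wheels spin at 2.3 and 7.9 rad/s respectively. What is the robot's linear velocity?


vR = r*wR = 0.06*2.3 = 0.138 m/s
vL = r*wL = 0.06*7.9 = 0.474 m/s
v = (vR+vL)/2 = 0.306 m/s
omega = (vR-vL)/L = -1.4609 rad/s
linear velocity = 0.306 m/s


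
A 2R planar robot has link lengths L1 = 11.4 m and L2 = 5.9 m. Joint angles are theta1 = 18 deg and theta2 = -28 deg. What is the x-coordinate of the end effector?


Convert angles to radians: theta1 = 0.3142, theta2 = -0.4887
x = L1*cos(theta1) + L2*cos(theta1+theta2)
x = 10.842 + 5.8104
x = 16.6524


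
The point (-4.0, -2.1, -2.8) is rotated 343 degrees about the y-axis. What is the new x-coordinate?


Rotation about y-axis: x' = x*cos(theta) + z*sin(theta)
= -4.0 * 0.9563 + -2.8 * -0.2924
= -3.0066


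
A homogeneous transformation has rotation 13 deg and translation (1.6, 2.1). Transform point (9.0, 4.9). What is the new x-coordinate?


x' = cos(theta)*px - sin(theta)*py + tx
= 0.9744*9.0 - 0.225*4.9 + 1.6
= 9.2671


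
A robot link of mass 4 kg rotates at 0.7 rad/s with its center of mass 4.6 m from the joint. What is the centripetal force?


F = m * omega^2 * r
= 4 * 0.7^2 * 4.6
= 4 * 0.49 * 4.6
= 9.016 N


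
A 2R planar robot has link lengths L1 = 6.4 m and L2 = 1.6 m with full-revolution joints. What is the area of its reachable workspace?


r_max = L1 + L2 = 8.0 m
r_min = |L1 - L2| = 4.8 m
Area = pi*(r_max^2 - r_min^2)
= pi*(64.0 - 23.04)
= pi * 40.96
= 128.6796 m^2


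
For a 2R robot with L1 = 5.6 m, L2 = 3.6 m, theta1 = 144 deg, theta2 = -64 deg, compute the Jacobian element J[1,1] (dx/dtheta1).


J[1,1] = -L1*sin(t1) - L2*sin(t1+t2)
= -5.6*sin(144) - 3.6*sin(80)
= -6.8369


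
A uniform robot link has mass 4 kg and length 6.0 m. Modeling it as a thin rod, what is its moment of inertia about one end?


I = (1/3) * m * L^2
= (1/3) * 4 * 6.0^2
= 0.333333 * 4 * 36.0
= 48.0 kg*m^2


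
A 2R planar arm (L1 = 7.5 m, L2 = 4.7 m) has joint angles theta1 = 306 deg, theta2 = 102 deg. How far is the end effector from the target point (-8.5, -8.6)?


End effector via forward kinematics:
x = L1*cos(t1) + L2*cos(t1+t2) = 7.5533
y = L1*sin(t1) + L2*sin(t1+t2) = -2.5748
Distance to target:
d = sqrt((-8.5 - 7.5533)^2 + (-8.6 - -2.5748)^2)
= sqrt(257.7085 + 36.3025)
= 17.1467 m


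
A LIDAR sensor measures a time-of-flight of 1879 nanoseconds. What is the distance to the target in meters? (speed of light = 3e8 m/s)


tof = 1879 ns = 1.879e-06 s
dist = c * tof / 2
= 3e8 * 1.879e-06 / 2
= 281.85 m


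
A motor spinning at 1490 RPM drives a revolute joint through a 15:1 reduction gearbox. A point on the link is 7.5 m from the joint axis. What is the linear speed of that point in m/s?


omega_motor = 1490 * 2*pi/60 = 156.0324 rad/s
omega_joint = omega_motor / 15 = 10.4022 rad/s
v = omega_joint * r = 10.4022 * 7.5
= 78.0162 m/s


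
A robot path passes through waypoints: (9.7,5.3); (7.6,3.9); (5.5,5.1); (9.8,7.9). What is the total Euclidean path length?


Segment lengths:
  seg1 = sqrt((-2.1)^2 + (-1.4)^2) = 2.5239
  seg2 = sqrt((-2.1)^2 + (1.2)^2) = 2.4187
  seg3 = sqrt((4.3)^2 + (2.8)^2) = 5.1313
Total = 10.0738
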